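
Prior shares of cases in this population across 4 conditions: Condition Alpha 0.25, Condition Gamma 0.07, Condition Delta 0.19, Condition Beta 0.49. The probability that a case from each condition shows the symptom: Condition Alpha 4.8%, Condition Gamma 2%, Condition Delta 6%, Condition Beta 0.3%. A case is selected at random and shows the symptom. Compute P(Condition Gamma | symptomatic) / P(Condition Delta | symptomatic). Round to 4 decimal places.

0.1228

Prior × likelihood for each hypothesis:
  Condition Alpha: 0.25 × 0.048 = 0.012
  Condition Gamma: 0.07 × 0.02 = 0.0014
  Condition Delta: 0.19 × 0.06 = 0.0114
  Condition Beta: 0.49 × 0.003 = 0.00147
Sum = 0.02627.
The ratio is 0.0014 / 0.0114 (the normalizer cancels) = 0.1228.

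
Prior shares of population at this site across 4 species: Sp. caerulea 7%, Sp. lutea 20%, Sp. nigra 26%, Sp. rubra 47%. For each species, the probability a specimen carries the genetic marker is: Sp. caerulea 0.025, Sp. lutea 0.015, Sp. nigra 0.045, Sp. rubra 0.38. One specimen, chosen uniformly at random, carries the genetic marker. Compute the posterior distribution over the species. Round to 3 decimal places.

Compute prior × likelihood for every hypothesis:
  Sp. caerulea: 0.07 × 0.025 = 0.00175
  Sp. lutea: 0.2 × 0.015 = 0.003
  Sp. nigra: 0.26 × 0.045 = 0.0117
  Sp. rubra: 0.47 × 0.38 = 0.1786
Total = 0.19505.
P(Sp. caerulea | marker) = 0.00175/0.19505 ≈ 0.009
P(Sp. lutea | marker) = 0.003/0.19505 ≈ 0.015
P(Sp. nigra | marker) = 0.0117/0.19505 ≈ 0.060
P(Sp. rubra | marker) = 0.1786/0.19505 ≈ 0.916

Sp. caerulea 0.009, Sp. lutea 0.015, Sp. nigra 0.060, Sp. rubra 0.916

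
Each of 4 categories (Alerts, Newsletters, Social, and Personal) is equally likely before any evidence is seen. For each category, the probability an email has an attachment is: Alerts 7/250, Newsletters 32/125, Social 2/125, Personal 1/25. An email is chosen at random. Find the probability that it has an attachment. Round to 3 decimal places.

0.085

With a uniform prior (1/4 each), posterior ∝ likelihood:
  Alerts: 0.028
  Newsletters: 0.256
  Social: 0.016
  Personal: 0.04
P(attachment) = (1/4) × (0.028 + 0.256 + 0.016 + 0.04) = 0.34/4 ≈ 0.085.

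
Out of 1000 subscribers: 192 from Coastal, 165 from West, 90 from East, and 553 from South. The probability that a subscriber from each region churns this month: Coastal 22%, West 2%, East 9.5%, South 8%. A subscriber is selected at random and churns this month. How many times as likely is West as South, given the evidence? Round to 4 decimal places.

Compute prior × likelihood for every hypothesis:
  Coastal: 0.192 × 0.22 = 0.04224
  West: 0.165 × 0.02 = 0.0033
  East: 0.09 × 0.095 = 0.00855
  South: 0.553 × 0.08 = 0.04424
Total = 0.09833.
The ratio is 0.0033 / 0.04424 (the normalizer cancels) = 0.0746.

0.0746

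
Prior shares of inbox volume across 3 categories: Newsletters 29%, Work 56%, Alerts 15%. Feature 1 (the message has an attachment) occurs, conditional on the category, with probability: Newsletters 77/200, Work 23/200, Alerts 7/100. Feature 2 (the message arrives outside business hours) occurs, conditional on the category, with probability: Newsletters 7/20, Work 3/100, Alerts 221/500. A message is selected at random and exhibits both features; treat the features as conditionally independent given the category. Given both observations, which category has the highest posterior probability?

Newsletters

By Bayes' rule, posterior ∝ prior × likelihood:
  Newsletters: 0.29 × 0.385 × 0.35 = 0.0390775
  Work: 0.56 × 0.115 × 0.03 = 0.001932
  Alerts: 0.15 × 0.07 × 0.442 = 0.004641
Total = 0.0456505.
Largest term belongs to Newsletters, so Newsletters is most probable.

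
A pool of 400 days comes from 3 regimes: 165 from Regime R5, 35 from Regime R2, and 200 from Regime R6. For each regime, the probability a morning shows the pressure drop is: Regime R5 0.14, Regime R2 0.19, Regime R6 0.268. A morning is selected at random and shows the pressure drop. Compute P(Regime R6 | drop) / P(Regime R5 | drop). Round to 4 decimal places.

Unnormalized posteriors (prior × likelihood):
  Regime R5: 0.4125 × 0.14 = 0.05775
  Regime R2: 0.0875 × 0.19 = 0.016625
  Regime R6: 0.5 × 0.268 = 0.134
Total = 0.208375.
The ratio is 0.134 / 0.05775 (the normalizer cancels) = 2.3203.

2.3203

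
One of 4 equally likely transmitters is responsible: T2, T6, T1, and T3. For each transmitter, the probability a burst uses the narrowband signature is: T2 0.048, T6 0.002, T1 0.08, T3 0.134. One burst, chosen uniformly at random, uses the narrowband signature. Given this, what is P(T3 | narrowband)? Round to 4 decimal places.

With a uniform prior (1/4 each), posterior ∝ likelihood:
  T2: 0.048
  T6: 0.002
  T1: 0.08
  T3: 0.134
Total = 0.264.
P(T3 | evidence) = 0.134 / 0.264 ≈ 0.5076.

0.5076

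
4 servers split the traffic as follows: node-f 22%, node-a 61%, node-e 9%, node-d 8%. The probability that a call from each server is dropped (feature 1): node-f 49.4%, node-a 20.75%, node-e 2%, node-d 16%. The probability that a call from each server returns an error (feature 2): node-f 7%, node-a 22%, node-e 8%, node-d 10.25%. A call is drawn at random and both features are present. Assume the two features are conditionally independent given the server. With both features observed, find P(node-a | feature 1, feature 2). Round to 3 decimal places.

Unnormalized posteriors (prior × likelihood):
  node-f: 0.22 × 0.494 × 0.07 = 0.0076076
  node-a: 0.61 × 0.2075 × 0.22 = 0.0278465
  node-e: 0.09 × 0.02 × 0.08 = 0.000144
  node-d: 0.08 × 0.16 × 0.1025 = 0.001312
Normalizing constant = 0.0369101.
P(node-a | evidence) = 0.0278465 / 0.0369101 ≈ 0.754.

0.754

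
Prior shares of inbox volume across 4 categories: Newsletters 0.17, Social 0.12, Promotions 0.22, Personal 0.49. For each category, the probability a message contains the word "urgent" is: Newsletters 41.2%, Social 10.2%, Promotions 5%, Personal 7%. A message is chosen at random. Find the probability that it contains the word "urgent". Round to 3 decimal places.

0.128

By Bayes' rule, posterior ∝ prior × likelihood:
  Newsletters: 0.17 × 0.412 = 0.07004
  Social: 0.12 × 0.102 = 0.01224
  Promotions: 0.22 × 0.05 = 0.011
  Personal: 0.49 × 0.07 = 0.0343
P(urgent-flag) = 0.07004 + 0.01224 + 0.011 + 0.0343 = 0.12758 → 0.128.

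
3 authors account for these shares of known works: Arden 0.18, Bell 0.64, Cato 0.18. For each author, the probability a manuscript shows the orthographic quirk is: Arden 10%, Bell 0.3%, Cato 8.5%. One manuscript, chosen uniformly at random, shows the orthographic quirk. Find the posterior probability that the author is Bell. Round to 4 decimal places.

By Bayes' rule, posterior ∝ prior × likelihood:
  Arden: 0.18 × 0.1 = 0.018
  Bell: 0.64 × 0.003 = 0.00192
  Cato: 0.18 × 0.085 = 0.0153
Sum = 0.03522.
P(Bell | evidence) = 0.00192 / 0.03522 ≈ 0.0545.

0.0545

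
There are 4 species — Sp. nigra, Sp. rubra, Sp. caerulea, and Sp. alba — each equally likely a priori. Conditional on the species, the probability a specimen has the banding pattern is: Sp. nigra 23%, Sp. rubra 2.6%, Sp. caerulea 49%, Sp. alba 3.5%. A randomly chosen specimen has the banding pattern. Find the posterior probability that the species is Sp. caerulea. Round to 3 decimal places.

0.627

Since the prior is uniform, the posterior is proportional to the likelihood:
  Sp. nigra: 0.23
  Sp. rubra: 0.026
  Sp. caerulea: 0.49
  Sp. alba: 0.035
Normalizing constant = 0.781.
P(Sp. caerulea | evidence) = 0.49 / 0.781 ≈ 0.627.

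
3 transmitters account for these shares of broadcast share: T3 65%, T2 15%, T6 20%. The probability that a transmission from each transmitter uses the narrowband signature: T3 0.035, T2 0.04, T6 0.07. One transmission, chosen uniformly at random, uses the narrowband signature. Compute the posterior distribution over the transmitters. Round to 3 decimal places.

T3 0.532, T2 0.140, T6 0.327

Unnormalized posteriors (prior × likelihood):
  T3: 0.65 × 0.035 = 0.02275
  T2: 0.15 × 0.04 = 0.006
  T6: 0.2 × 0.07 = 0.014
Total = 0.04275.
P(T3 | narrowband) = 0.02275/0.04275 ≈ 0.532
P(T2 | narrowband) = 0.006/0.04275 ≈ 0.140
P(T6 | narrowband) = 0.014/0.04275 ≈ 0.327
(Check: 0.532+0.140+0.327 = 0.999.)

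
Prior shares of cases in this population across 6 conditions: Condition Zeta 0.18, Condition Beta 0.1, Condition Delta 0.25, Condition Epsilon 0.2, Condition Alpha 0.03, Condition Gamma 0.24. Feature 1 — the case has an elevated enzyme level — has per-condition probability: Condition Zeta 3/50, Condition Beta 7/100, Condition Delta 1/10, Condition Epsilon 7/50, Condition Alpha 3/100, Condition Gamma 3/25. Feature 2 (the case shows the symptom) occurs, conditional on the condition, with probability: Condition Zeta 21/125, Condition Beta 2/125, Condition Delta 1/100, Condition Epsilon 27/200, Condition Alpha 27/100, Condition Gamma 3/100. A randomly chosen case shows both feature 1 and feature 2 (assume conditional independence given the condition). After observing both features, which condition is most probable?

Condition Epsilon

Unnormalized posteriors (prior × likelihood):
  Condition Zeta: 0.18 × 0.06 × 0.168 = 0.0018144
  Condition Beta: 0.1 × 0.07 × 0.016 = 0.000112
  Condition Delta: 0.25 × 0.1 × 0.01 = 0.00025
  Condition Epsilon: 0.2 × 0.14 × 0.135 = 0.00378
  Condition Alpha: 0.03 × 0.03 × 0.27 = 0.000243
  Condition Gamma: 0.24 × 0.12 × 0.03 = 0.000864
Normalizing constant = 0.0070634.
Largest term belongs to Condition Epsilon, so Condition Epsilon is most probable.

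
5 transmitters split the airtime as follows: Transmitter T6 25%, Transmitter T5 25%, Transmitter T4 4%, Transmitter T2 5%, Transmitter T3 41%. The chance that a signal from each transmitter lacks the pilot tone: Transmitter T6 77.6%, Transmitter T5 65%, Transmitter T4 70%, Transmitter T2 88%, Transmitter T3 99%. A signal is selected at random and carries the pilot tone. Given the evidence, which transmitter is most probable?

Transmitter T5

Taking complements, P(pilot | each) = Transmitter T6 0.224, Transmitter T5 0.35, Transmitter T4 0.3, Transmitter T2 0.12, Transmitter T3 0.01.
Unnormalized posteriors (prior × likelihood):
  Transmitter T6: 0.25 × 0.224 = 0.056
  Transmitter T5: 0.25 × 0.35 = 0.0875
  Transmitter T4: 0.04 × 0.3 = 0.012
  Transmitter T2: 0.05 × 0.12 = 0.006
  Transmitter T3: 0.41 × 0.01 = 0.0041
Total = 0.1656.
Largest term belongs to Transmitter T5, so Transmitter T5 is most probable.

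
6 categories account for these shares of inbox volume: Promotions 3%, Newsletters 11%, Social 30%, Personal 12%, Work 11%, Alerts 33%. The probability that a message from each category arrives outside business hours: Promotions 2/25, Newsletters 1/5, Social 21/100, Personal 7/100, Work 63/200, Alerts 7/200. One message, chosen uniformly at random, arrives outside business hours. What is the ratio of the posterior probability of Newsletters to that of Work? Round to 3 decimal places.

0.635

Compute prior × likelihood for every hypothesis:
  Promotions: 0.03 × 0.08 = 0.0024
  Newsletters: 0.11 × 0.2 = 0.022
  Social: 0.3 × 0.21 = 0.063
  Personal: 0.12 × 0.07 = 0.0084
  Work: 0.11 × 0.315 = 0.03465
  Alerts: 0.33 × 0.035 = 0.01155
Normalizing constant = 0.142.
The ratio is 0.022 / 0.03465 (the normalizer cancels) = 0.635.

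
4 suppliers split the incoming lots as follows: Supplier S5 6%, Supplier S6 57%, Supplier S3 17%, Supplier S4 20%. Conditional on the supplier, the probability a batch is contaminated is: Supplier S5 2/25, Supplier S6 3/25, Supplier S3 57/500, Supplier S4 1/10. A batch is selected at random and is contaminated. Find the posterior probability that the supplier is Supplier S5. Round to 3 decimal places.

0.043

Unnormalized posteriors (prior × likelihood):
  Supplier S5: 0.06 × 0.08 = 0.0048
  Supplier S6: 0.57 × 0.12 = 0.0684
  Supplier S3: 0.17 × 0.114 = 0.01938
  Supplier S4: 0.2 × 0.1 = 0.02
Total = 0.11258.
P(Supplier S5 | evidence) = 0.0048 / 0.11258 ≈ 0.043.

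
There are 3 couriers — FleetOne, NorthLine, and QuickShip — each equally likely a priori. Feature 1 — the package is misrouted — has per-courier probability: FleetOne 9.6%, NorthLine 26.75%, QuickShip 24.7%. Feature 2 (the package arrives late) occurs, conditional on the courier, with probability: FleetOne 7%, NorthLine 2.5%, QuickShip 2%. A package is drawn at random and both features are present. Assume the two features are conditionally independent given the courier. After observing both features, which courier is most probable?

FleetOne

With a uniform prior (1/3 each), posterior ∝ likelihood:
  FleetOne: 0.096 × 0.07 = 0.00672
  NorthLine: 0.2675 × 0.025 = 0.0066875
  QuickShip: 0.247 × 0.02 = 0.00494
Total = 0.0183475.
Largest term belongs to FleetOne, so FleetOne is most probable.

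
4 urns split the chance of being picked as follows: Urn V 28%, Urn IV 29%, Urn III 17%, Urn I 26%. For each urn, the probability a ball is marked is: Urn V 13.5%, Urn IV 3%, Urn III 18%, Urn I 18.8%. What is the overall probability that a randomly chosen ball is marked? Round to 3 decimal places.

Compute prior × likelihood for every hypothesis:
  Urn V: 0.28 × 0.135 = 0.0378
  Urn IV: 0.29 × 0.03 = 0.0087
  Urn III: 0.17 × 0.18 = 0.0306
  Urn I: 0.26 × 0.188 = 0.04888
P(marked) = 0.0378 + 0.0087 + 0.0306 + 0.04888 = 0.12598 → 0.126.

0.126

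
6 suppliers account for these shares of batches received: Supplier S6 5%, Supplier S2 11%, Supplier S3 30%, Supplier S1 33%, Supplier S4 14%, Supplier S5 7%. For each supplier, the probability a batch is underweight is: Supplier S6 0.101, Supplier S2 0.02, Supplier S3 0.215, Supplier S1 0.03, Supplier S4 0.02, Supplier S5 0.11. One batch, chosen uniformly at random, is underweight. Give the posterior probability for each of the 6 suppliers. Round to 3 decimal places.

Supplier S6 0.055, Supplier S2 0.024, Supplier S3 0.700, Supplier S1 0.107, Supplier S4 0.030, Supplier S5 0.084

Prior × likelihood for each hypothesis:
  Supplier S6: 0.05 × 0.101 = 0.00505
  Supplier S2: 0.11 × 0.02 = 0.0022
  Supplier S3: 0.3 × 0.215 = 0.0645
  Supplier S1: 0.33 × 0.03 = 0.0099
  Supplier S4: 0.14 × 0.02 = 0.0028
  Supplier S5: 0.07 × 0.11 = 0.0077
Sum = 0.09215.
P(Supplier S6 | underweight) = 0.00505/0.09215 ≈ 0.055
P(Supplier S2 | underweight) = 0.0022/0.09215 ≈ 0.024
P(Supplier S3 | underweight) = 0.0645/0.09215 ≈ 0.700
P(Supplier S1 | underweight) = 0.0099/0.09215 ≈ 0.107
P(Supplier S4 | underweight) = 0.0028/0.09215 ≈ 0.030
P(Supplier S5 | underweight) = 0.0077/0.09215 ≈ 0.084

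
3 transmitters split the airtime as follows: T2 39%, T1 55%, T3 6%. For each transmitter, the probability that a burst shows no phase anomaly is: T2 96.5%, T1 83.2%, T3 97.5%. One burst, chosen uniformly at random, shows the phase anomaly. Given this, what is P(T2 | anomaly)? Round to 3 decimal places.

Taking complements, P(anomaly | each) = T2 0.035, T1 0.168, T3 0.025.
Unnormalized posteriors (prior × likelihood):
  T2: 0.39 × 0.035 = 0.01365
  T1: 0.55 × 0.168 = 0.0924
  T3: 0.06 × 0.025 = 0.0015
Sum = 0.10755.
P(T2 | evidence) = 0.01365 / 0.10755 ≈ 0.127.

0.127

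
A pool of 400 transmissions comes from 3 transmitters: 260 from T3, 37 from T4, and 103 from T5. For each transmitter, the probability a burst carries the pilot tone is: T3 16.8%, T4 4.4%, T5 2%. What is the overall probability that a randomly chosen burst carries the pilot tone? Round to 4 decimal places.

Compute prior × likelihood for every hypothesis:
  T3: 0.65 × 0.168 = 0.1092
  T4: 0.0925 × 0.044 = 0.00407
  T5: 0.2575 × 0.02 = 0.00515
P(pilot) = 0.1092 + 0.00407 + 0.00515 = 0.11842 → 0.1184.

0.1184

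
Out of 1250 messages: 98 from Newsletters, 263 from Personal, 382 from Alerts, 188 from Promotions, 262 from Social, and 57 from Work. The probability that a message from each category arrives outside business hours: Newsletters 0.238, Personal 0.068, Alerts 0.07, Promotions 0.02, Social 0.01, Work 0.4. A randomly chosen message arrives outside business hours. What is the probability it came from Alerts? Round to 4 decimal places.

Prior × likelihood for each hypothesis:
  Newsletters: 0.0784 × 0.238 = 0.0186592
  Personal: 0.2104 × 0.068 = 0.0143072
  Alerts: 0.3056 × 0.07 = 0.021392
  Promotions: 0.1504 × 0.02 = 0.003008
  Social: 0.2096 × 0.01 = 0.002096
  Work: 0.0456 × 0.4 = 0.01824
Sum = 0.0777024.
P(Alerts | evidence) = 0.021392 / 0.0777024 ≈ 0.2753.

0.2753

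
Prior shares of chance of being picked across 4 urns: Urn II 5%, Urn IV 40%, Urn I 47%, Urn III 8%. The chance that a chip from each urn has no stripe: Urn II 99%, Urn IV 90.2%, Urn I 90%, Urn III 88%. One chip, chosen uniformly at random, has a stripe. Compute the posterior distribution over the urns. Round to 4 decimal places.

Taking complements, P(striped | each) = Urn II 0.01, Urn IV 0.098, Urn I 0.1, Urn III 0.12.
Unnormalized posteriors (prior × likelihood):
  Urn II: 0.05 × 0.01 = 0.0005
  Urn IV: 0.4 × 0.098 = 0.0392
  Urn I: 0.47 × 0.1 = 0.047
  Urn III: 0.08 × 0.12 = 0.0096
Total = 0.0963.
P(Urn II | striped) = 0.0005/0.0963 ≈ 0.0052
P(Urn IV | striped) = 0.0392/0.0963 ≈ 0.4071
P(Urn I | striped) = 0.047/0.0963 ≈ 0.4881
P(Urn III | striped) = 0.0096/0.0963 ≈ 0.0997

Urn II 0.0052, Urn IV 0.4071, Urn I 0.4881, Urn III 0.0997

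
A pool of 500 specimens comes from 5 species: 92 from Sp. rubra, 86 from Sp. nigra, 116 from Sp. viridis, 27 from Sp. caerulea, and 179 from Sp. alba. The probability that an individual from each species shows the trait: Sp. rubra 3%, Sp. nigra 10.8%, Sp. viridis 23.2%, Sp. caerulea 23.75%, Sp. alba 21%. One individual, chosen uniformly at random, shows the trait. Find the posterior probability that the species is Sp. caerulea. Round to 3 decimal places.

Unnormalized posteriors (prior × likelihood):
  Sp. rubra: 0.184 × 0.03 = 0.00552
  Sp. nigra: 0.172 × 0.108 = 0.018576
  Sp. viridis: 0.232 × 0.232 = 0.053824
  Sp. caerulea: 0.054 × 0.2375 = 0.012825
  Sp. alba: 0.358 × 0.21 = 0.07518
Sum = 0.165925.
P(Sp. caerulea | evidence) = 0.012825 / 0.165925 ≈ 0.077.

0.077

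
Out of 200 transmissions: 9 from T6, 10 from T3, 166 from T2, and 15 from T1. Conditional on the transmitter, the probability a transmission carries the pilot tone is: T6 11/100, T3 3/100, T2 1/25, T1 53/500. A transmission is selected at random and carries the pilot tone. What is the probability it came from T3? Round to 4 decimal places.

Unnormalized posteriors (prior × likelihood):
  T6: 0.045 × 0.11 = 0.00495
  T3: 0.05 × 0.03 = 0.0015
  T2: 0.83 × 0.04 = 0.0332
  T1: 0.075 × 0.106 = 0.00795
Sum = 0.0476.
P(T3 | evidence) = 0.0015 / 0.0476 ≈ 0.0315.

0.0315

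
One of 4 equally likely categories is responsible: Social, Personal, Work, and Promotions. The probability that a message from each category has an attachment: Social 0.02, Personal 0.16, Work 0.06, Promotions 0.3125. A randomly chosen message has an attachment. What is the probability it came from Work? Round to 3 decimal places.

With a uniform prior (1/4 each), posterior ∝ likelihood:
  Social: 0.02
  Personal: 0.16
  Work: 0.06
  Promotions: 0.3125
Normalizing constant = 0.5525.
P(Work | evidence) = 0.06 / 0.5525 ≈ 0.109.

0.109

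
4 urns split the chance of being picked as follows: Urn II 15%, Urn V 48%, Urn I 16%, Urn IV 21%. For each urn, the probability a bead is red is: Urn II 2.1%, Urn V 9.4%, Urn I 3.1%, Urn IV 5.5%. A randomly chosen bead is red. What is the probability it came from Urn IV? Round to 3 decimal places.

Unnormalized posteriors (prior × likelihood):
  Urn II: 0.15 × 0.021 = 0.00315
  Urn V: 0.48 × 0.094 = 0.04512
  Urn I: 0.16 × 0.031 = 0.00496
  Urn IV: 0.21 × 0.055 = 0.01155
Normalizing constant = 0.06478.
P(Urn IV | evidence) = 0.01155 / 0.06478 ≈ 0.178.

0.178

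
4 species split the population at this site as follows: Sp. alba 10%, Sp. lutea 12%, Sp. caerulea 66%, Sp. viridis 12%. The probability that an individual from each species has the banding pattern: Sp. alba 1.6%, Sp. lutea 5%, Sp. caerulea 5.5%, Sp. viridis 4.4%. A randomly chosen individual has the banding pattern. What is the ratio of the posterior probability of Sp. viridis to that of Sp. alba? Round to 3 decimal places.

3.300

Unnormalized posteriors (prior × likelihood):
  Sp. alba: 0.1 × 0.016 = 0.0016
  Sp. lutea: 0.12 × 0.05 = 0.006
  Sp. caerulea: 0.66 × 0.055 = 0.0363
  Sp. viridis: 0.12 × 0.044 = 0.00528
Normalizing constant = 0.04918.
The ratio is 0.00528 / 0.0016 (the normalizer cancels) = 3.300.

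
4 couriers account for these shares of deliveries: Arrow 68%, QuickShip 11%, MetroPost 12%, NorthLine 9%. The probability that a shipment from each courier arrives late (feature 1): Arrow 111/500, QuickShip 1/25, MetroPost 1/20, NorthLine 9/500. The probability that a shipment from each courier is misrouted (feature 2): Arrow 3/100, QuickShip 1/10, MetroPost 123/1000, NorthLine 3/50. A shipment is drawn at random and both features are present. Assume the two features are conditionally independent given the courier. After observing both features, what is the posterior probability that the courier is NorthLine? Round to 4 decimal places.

By Bayes' rule, posterior ∝ prior × likelihood:
  Arrow: 0.68 × 0.222 × 0.03 = 0.0045288
  QuickShip: 0.11 × 0.04 × 0.1 = 0.00044
  MetroPost: 0.12 × 0.05 × 0.123 = 0.000738
  NorthLine: 0.09 × 0.018 × 0.06 = 0.0000972
Sum = 0.005804.
P(NorthLine | evidence) = 0.0000972 / 0.005804 ≈ 0.0167.

0.0167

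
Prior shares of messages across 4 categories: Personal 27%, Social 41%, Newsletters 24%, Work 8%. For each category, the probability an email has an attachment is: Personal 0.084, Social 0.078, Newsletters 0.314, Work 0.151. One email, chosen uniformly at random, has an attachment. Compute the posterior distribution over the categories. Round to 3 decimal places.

Unnormalized posteriors (prior × likelihood):
  Personal: 0.27 × 0.084 = 0.02268
  Social: 0.41 × 0.078 = 0.03198
  Newsletters: 0.24 × 0.314 = 0.07536
  Work: 0.08 × 0.151 = 0.01208
Sum = 0.1421.
P(Personal | attachment) = 0.02268/0.1421 ≈ 0.160
P(Social | attachment) = 0.03198/0.1421 ≈ 0.225
P(Newsletters | attachment) = 0.07536/0.1421 ≈ 0.530
P(Work | attachment) = 0.01208/0.1421 ≈ 0.085

Personal 0.160, Social 0.225, Newsletters 0.530, Work 0.085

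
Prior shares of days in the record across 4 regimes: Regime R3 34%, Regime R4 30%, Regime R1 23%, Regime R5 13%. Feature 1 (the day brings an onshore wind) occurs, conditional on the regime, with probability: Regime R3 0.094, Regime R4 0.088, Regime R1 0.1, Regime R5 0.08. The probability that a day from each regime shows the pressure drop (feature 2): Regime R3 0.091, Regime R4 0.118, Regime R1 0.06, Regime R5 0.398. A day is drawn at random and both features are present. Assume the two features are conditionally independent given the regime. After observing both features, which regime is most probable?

Unnormalized posteriors (prior × likelihood):
  Regime R3: 0.34 × 0.094 × 0.091 = 0.00290836
  Regime R4: 0.3 × 0.088 × 0.118 = 0.0031152
  Regime R1: 0.23 × 0.1 × 0.06 = 0.00138
  Regime R5: 0.13 × 0.08 × 0.398 = 0.0041392
Total = 0.01154276.
Largest term belongs to Regime R5, so Regime R5 is most probable.

Regime R5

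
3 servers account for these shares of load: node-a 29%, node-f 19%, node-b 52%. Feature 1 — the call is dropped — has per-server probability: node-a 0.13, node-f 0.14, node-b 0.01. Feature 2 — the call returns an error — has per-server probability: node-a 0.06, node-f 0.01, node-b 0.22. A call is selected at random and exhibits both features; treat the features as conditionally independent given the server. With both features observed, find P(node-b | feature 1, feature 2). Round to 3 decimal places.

Prior × likelihood for each hypothesis:
  node-a: 0.29 × 0.13 × 0.06 = 0.002262
  node-f: 0.19 × 0.14 × 0.01 = 0.000266
  node-b: 0.52 × 0.01 × 0.22 = 0.001144
Normalizing constant = 0.003672.
P(node-b | evidence) = 0.001144 / 0.003672 ≈ 0.312.

0.312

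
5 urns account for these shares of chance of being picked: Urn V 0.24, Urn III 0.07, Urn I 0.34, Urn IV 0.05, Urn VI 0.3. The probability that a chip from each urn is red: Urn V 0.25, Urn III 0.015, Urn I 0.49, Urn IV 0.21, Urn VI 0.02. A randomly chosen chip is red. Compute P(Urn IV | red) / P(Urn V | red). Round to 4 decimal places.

By Bayes' rule, posterior ∝ prior × likelihood:
  Urn V: 0.24 × 0.25 = 0.06
  Urn III: 0.07 × 0.015 = 0.00105
  Urn I: 0.34 × 0.49 = 0.1666
  Urn IV: 0.05 × 0.21 = 0.0105
  Urn VI: 0.3 × 0.02 = 0.006
Total = 0.24415.
The ratio is 0.0105 / 0.06 (the normalizer cancels) = 0.1750.

0.1750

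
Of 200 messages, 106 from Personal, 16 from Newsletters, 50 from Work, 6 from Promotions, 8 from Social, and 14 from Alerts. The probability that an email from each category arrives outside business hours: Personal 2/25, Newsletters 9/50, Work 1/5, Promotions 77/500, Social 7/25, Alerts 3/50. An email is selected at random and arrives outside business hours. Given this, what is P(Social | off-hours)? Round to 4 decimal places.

0.0883

Unnormalized posteriors (prior × likelihood):
  Personal: 0.53 × 0.08 = 0.0424
  Newsletters: 0.08 × 0.18 = 0.0144
  Work: 0.25 × 0.2 = 0.05
  Promotions: 0.03 × 0.154 = 0.00462
  Social: 0.04 × 0.28 = 0.0112
  Alerts: 0.07 × 0.06 = 0.0042
Sum = 0.12682.
P(Social | evidence) = 0.0112 / 0.12682 ≈ 0.0883.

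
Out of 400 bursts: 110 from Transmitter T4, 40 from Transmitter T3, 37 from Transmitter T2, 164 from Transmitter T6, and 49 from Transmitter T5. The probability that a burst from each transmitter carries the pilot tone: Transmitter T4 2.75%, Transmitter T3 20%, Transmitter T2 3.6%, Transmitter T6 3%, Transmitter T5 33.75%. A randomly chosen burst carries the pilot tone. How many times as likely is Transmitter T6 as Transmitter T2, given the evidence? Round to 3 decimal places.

3.694

Unnormalized posteriors (prior × likelihood):
  Transmitter T4: 0.275 × 0.0275 = 0.0075625
  Transmitter T3: 0.1 × 0.2 = 0.02
  Transmitter T2: 0.0925 × 0.036 = 0.00333
  Transmitter T6: 0.41 × 0.03 = 0.0123
  Transmitter T5: 0.1225 × 0.3375 = 0.04134375
Sum = 0.08453625.
The ratio is 0.0123 / 0.00333 (the normalizer cancels) = 3.694.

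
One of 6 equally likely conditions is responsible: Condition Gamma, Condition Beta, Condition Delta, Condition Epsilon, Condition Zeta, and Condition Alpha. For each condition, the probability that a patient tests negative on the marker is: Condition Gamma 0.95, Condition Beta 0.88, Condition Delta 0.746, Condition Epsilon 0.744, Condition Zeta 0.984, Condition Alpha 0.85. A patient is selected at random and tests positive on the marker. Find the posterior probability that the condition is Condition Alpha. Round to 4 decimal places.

Taking complements, P(marker-positive | each) = Condition Gamma 0.05, Condition Beta 0.12, Condition Delta 0.254, Condition Epsilon 0.256, Condition Zeta 0.016, Condition Alpha 0.15.
Since the prior is uniform, the posterior is proportional to the likelihood:
  Condition Gamma: 0.05
  Condition Beta: 0.12
  Condition Delta: 0.254
  Condition Epsilon: 0.256
  Condition Zeta: 0.016
  Condition Alpha: 0.15
Total = 0.846.
P(Condition Alpha | evidence) = 0.15 / 0.846 ≈ 0.1773.

0.1773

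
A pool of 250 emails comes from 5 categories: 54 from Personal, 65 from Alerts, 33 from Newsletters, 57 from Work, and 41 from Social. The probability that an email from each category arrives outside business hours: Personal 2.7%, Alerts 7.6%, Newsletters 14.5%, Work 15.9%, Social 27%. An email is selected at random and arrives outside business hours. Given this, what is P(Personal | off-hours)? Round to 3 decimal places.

0.047

Compute prior × likelihood for every hypothesis:
  Personal: 0.216 × 0.027 = 0.005832
  Alerts: 0.26 × 0.076 = 0.01976
  Newsletters: 0.132 × 0.145 = 0.01914
  Work: 0.228 × 0.159 = 0.036252
  Social: 0.164 × 0.27 = 0.04428
Sum = 0.125264.
P(Personal | evidence) = 0.005832 / 0.125264 ≈ 0.047.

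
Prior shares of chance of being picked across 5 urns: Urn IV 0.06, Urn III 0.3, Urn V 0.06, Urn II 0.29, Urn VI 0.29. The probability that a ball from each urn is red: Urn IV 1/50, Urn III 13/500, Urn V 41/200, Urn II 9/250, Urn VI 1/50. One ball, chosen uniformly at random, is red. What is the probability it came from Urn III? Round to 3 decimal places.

Compute prior × likelihood for every hypothesis:
  Urn IV: 0.06 × 0.02 = 0.0012
  Urn III: 0.3 × 0.026 = 0.0078
  Urn V: 0.06 × 0.205 = 0.0123
  Urn II: 0.29 × 0.036 = 0.01044
  Urn VI: 0.29 × 0.02 = 0.0058
Normalizing constant = 0.03754.
P(Urn III | evidence) = 0.0078 / 0.03754 ≈ 0.208.

0.208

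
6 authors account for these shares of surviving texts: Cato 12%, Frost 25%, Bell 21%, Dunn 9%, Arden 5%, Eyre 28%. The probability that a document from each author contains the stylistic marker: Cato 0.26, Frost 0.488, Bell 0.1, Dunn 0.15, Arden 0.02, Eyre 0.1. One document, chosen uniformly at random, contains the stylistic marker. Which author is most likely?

Compute prior × likelihood for every hypothesis:
  Cato: 0.12 × 0.26 = 0.0312
  Frost: 0.25 × 0.488 = 0.122
  Bell: 0.21 × 0.1 = 0.021
  Dunn: 0.09 × 0.15 = 0.0135
  Arden: 0.05 × 0.02 = 0.001
  Eyre: 0.28 × 0.1 = 0.028
Normalizing constant = 0.2167.
Largest term belongs to Frost, so Frost is most probable.

Frost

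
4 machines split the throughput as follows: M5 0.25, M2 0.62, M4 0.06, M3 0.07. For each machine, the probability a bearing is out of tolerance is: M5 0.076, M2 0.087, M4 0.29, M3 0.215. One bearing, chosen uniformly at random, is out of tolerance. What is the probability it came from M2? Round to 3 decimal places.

Unnormalized posteriors (prior × likelihood):
  M5: 0.25 × 0.076 = 0.019
  M2: 0.62 × 0.087 = 0.05394
  M4: 0.06 × 0.29 = 0.0174
  M3: 0.07 × 0.215 = 0.01505
Total = 0.10539.
P(M2 | evidence) = 0.05394 / 0.10539 ≈ 0.512.

0.512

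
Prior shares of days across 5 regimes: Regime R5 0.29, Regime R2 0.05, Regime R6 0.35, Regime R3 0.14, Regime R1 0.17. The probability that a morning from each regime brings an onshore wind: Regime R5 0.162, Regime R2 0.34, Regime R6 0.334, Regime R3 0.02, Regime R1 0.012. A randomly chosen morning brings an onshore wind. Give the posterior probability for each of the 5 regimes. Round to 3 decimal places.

By Bayes' rule, posterior ∝ prior × likelihood:
  Regime R5: 0.29 × 0.162 = 0.04698
  Regime R2: 0.05 × 0.34 = 0.017
  Regime R6: 0.35 × 0.334 = 0.1169
  Regime R3: 0.14 × 0.02 = 0.0028
  Regime R1: 0.17 × 0.012 = 0.00204
Total = 0.18572.
P(Regime R5 | onshore) = 0.04698/0.18572 ≈ 0.253
P(Regime R2 | onshore) = 0.017/0.18572 ≈ 0.092
P(Regime R6 | onshore) = 0.1169/0.18572 ≈ 0.629
P(Regime R3 | onshore) = 0.0028/0.18572 ≈ 0.015
P(Regime R1 | onshore) = 0.00204/0.18572 ≈ 0.011

Regime R5 0.253, Regime R2 0.092, Regime R6 0.629, Regime R3 0.015, Regime R1 0.011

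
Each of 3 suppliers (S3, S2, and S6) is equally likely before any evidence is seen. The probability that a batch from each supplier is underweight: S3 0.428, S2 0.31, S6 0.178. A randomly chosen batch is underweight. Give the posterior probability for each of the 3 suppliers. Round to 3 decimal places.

With a uniform prior (1/3 each), posterior ∝ likelihood:
  S3: 0.428
  S2: 0.31
  S6: 0.178
Normalizing constant = 0.916.
P(S3 | underweight) = 0.428/0.916 ≈ 0.467
P(S2 | underweight) = 0.31/0.916 ≈ 0.338
P(S6 | underweight) = 0.178/0.916 ≈ 0.194

S3 0.467, S2 0.338, S6 0.194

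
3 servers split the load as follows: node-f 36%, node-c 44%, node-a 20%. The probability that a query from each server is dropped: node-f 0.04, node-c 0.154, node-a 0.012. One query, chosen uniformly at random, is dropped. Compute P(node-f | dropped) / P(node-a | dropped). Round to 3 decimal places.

6.000

Unnormalized posteriors (prior × likelihood):
  node-f: 0.36 × 0.04 = 0.0144
  node-c: 0.44 × 0.154 = 0.06776
  node-a: 0.2 × 0.012 = 0.0024
Normalizing constant = 0.08456.
The ratio is 0.0144 / 0.0024 (the normalizer cancels) = 6.000.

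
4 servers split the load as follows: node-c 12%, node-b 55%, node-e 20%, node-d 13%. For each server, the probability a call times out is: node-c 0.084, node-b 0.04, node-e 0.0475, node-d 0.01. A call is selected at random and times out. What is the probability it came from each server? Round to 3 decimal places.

node-c 0.235, node-b 0.513, node-e 0.222, node-d 0.030

By Bayes' rule, posterior ∝ prior × likelihood:
  node-c: 0.12 × 0.084 = 0.01008
  node-b: 0.55 × 0.04 = 0.022
  node-e: 0.2 × 0.0475 = 0.0095
  node-d: 0.13 × 0.01 = 0.0013
Total = 0.04288.
P(node-c | timeout) = 0.01008/0.04288 ≈ 0.235
P(node-b | timeout) = 0.022/0.04288 ≈ 0.513
P(node-e | timeout) = 0.0095/0.04288 ≈ 0.222
P(node-d | timeout) = 0.0013/0.04288 ≈ 0.030
(Check: 0.235+0.513+0.222+0.030 = 1.000.)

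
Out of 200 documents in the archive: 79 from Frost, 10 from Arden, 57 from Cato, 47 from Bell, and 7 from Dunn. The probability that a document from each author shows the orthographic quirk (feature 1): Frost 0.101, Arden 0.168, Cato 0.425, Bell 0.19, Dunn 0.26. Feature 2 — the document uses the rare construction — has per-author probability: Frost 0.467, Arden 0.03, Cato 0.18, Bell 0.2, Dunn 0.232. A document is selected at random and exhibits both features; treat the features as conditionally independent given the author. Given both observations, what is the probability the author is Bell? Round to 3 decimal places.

By Bayes' rule, posterior ∝ prior × likelihood:
  Frost: 0.395 × 0.101 × 0.467 = 0.018630965
  Arden: 0.05 × 0.168 × 0.03 = 0.000252
  Cato: 0.285 × 0.425 × 0.18 = 0.0218025
  Bell: 0.235 × 0.19 × 0.2 = 0.00893
  Dunn: 0.035 × 0.26 × 0.232 = 0.0021112
Total = 0.051726665.
P(Bell | evidence) = 0.00893 / 0.051726665 ≈ 0.173.

0.173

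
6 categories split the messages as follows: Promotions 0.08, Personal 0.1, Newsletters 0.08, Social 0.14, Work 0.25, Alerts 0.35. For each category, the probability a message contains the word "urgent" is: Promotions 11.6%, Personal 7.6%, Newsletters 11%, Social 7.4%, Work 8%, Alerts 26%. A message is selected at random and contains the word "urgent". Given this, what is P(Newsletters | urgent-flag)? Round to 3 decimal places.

0.060

Prior × likelihood for each hypothesis:
  Promotions: 0.08 × 0.116 = 0.00928
  Personal: 0.1 × 0.076 = 0.0076
  Newsletters: 0.08 × 0.11 = 0.0088
  Social: 0.14 × 0.074 = 0.01036
  Work: 0.25 × 0.08 = 0.02
  Alerts: 0.35 × 0.26 = 0.091
Normalizing constant = 0.14704.
P(Newsletters | evidence) = 0.0088 / 0.14704 ≈ 0.060.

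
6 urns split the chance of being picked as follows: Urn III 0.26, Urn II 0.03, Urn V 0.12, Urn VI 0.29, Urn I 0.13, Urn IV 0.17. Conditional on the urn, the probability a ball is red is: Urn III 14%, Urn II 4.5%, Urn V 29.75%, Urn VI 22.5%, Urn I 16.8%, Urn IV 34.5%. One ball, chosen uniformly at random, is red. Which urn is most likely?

Prior × likelihood for each hypothesis:
  Urn III: 0.26 × 0.14 = 0.0364
  Urn II: 0.03 × 0.045 = 0.00135
  Urn V: 0.12 × 0.2975 = 0.0357
  Urn VI: 0.29 × 0.225 = 0.06525
  Urn I: 0.13 × 0.168 = 0.02184
  Urn IV: 0.17 × 0.345 = 0.05865
Total = 0.21919.
Largest term belongs to Urn VI, so Urn VI is most probable.

Urn VI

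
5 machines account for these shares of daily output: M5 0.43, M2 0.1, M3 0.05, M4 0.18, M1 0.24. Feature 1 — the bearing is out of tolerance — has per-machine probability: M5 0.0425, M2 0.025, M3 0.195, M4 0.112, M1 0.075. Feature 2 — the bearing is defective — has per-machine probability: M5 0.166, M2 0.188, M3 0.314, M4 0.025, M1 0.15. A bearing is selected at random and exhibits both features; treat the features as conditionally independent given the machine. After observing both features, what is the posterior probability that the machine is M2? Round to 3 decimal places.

Prior × likelihood for each hypothesis:
  M5: 0.43 × 0.0425 × 0.166 = 0.00303365
  M2: 0.1 × 0.025 × 0.188 = 0.00047
  M3: 0.05 × 0.195 × 0.314 = 0.0030615
  M4: 0.18 × 0.112 × 0.025 = 0.000504
  M1: 0.24 × 0.075 × 0.15 = 0.0027
Sum = 0.00976915.
P(M2 | evidence) = 0.00047 / 0.00976915 ≈ 0.048.

0.048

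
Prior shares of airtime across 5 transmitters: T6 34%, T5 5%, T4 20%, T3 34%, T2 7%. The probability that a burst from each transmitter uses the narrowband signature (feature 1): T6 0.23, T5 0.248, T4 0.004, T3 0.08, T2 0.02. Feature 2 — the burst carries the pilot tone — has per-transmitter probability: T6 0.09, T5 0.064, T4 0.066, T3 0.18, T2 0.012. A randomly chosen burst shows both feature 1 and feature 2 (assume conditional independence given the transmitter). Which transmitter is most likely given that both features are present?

T6

Prior × likelihood for each hypothesis:
  T6: 0.34 × 0.23 × 0.09 = 0.007038
  T5: 0.05 × 0.248 × 0.064 = 0.0007936
  T4: 0.2 × 0.004 × 0.066 = 0.0000528
  T3: 0.34 × 0.08 × 0.18 = 0.004896
  T2: 0.07 × 0.02 × 0.012 = 0.0000168
Total = 0.0127972.
Largest term belongs to T6, so T6 is most probable.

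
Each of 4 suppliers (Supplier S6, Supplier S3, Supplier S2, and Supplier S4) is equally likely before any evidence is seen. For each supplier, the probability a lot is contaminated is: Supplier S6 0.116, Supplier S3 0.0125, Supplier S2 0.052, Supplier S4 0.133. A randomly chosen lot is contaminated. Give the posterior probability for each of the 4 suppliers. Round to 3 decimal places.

Supplier S6 0.370, Supplier S3 0.040, Supplier S2 0.166, Supplier S4 0.424

Since the prior is uniform, the posterior is proportional to the likelihood:
  Supplier S6: 0.116
  Supplier S3: 0.0125
  Supplier S2: 0.052
  Supplier S4: 0.133
Total = 0.3135.
P(Supplier S6 | contaminated) = 0.116/0.3135 ≈ 0.370
P(Supplier S3 | contaminated) = 0.0125/0.3135 ≈ 0.040
P(Supplier S2 | contaminated) = 0.052/0.3135 ≈ 0.166
P(Supplier S4 | contaminated) = 0.133/0.3135 ≈ 0.424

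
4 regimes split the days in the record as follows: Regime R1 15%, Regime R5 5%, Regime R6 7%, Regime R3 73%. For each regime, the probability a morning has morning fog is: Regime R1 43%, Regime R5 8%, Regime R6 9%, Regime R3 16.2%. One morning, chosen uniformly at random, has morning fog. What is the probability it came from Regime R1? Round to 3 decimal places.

Prior × likelihood for each hypothesis:
  Regime R1: 0.15 × 0.43 = 0.0645
  Regime R5: 0.05 × 0.08 = 0.004
  Regime R6: 0.07 × 0.09 = 0.0063
  Regime R3: 0.73 × 0.162 = 0.11826
Sum = 0.19306.
P(Regime R1 | evidence) = 0.0645 / 0.19306 ≈ 0.334.

0.334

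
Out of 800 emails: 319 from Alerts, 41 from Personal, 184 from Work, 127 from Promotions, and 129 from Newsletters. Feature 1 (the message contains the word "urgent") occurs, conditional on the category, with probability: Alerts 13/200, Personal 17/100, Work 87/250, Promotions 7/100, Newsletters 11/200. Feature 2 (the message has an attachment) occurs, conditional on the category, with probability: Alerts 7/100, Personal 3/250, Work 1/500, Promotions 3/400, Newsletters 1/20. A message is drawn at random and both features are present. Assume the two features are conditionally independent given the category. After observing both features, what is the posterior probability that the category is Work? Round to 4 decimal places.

0.0614

Prior × likelihood for each hypothesis:
  Alerts: 0.39875 × 0.065 × 0.07 = 0.0018143125
  Personal: 0.05125 × 0.17 × 0.012 = 0.00010455
  Work: 0.23 × 0.348 × 0.002 = 0.00016008
  Promotions: 0.15875 × 0.07 × 0.0075 = 0.00008334375
  Newsletters: 0.16125 × 0.055 × 0.05 = 0.0004434375
Total = 0.00260572375.
P(Work | evidence) = 0.00016008 / 0.00260572375 ≈ 0.0614.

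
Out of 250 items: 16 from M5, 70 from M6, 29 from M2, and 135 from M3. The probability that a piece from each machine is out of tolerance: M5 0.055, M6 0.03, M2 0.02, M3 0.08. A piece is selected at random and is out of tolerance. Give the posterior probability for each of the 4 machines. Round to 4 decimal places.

M5 0.0613, M6 0.1462, M2 0.0404, M3 0.7521

Compute prior × likelihood for every hypothesis:
  M5: 0.064 × 0.055 = 0.00352
  M6: 0.28 × 0.03 = 0.0084
  M2: 0.116 × 0.02 = 0.00232
  M3: 0.54 × 0.08 = 0.0432
Normalizing constant = 0.05744.
P(M5 | oversize) = 0.00352/0.05744 ≈ 0.0613
P(M6 | oversize) = 0.0084/0.05744 ≈ 0.1462
P(M2 | oversize) = 0.00232/0.05744 ≈ 0.0404
P(M3 | oversize) = 0.0432/0.05744 ≈ 0.7521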